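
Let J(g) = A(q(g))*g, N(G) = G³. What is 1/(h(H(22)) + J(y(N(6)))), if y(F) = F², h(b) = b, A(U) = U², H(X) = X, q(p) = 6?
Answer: 1/1679638 ≈ 5.9537e-7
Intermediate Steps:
J(g) = 36*g (J(g) = 6²*g = 36*g)
1/(h(H(22)) + J(y(N(6)))) = 1/(22 + 36*(6³)²) = 1/(22 + 36*216²) = 1/(22 + 36*46656) = 1/(22 + 1679616) = 1/1679638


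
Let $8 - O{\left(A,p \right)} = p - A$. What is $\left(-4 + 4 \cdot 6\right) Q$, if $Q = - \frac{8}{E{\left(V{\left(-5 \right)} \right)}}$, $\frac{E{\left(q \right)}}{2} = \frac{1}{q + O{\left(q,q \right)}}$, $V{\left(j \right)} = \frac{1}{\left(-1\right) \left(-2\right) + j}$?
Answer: $- \frac{1840}{3} \approx -613.33$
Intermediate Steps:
$V{\left(j \right)} = \frac{1}{2 + j}$
$O{\left(A,p \right)} = 8 + A - p$ ($O{\left(A,p \right)} = 8 - \left(p - A\right) = 8 + \left(A - p\right) = 8 + A - p$)
$E{\left(q \right)} = \frac{2}{8 + q}$ ($E{\left(q \right)} = \frac{2}{q + \left(8 + q - q\right)} = \frac{2}{q + 8} = \frac{2}{8 + q}$)
$Q = - \frac{92}{3}$ ($Q = - \frac{8}{2 \frac{1}{8 + \frac{1}{2 - 5}}} = - \frac{8}{2 \frac{1}{8 + \frac{1}{-3}}} = - \frac{8}{2 \frac{1}{8 - \frac{1}{3}}} = - \frac{8}{2 \frac{1}{\frac{23}{3}}} = - \frac{8}{2 \cdot \frac{3}{23}} = - \frac{8}{\frac{6}{23}} = \left(-8\right) \frac{23}{6} = - \frac{92}{3} \approx -30.667$)
$\left(-4 + 4 \cdot 6\right) Q = \left(-4 + 4 \cdot 6\right) \left(- \frac{92}{3}\right) = \left(-4 + 24\right) \left(- \frac{92}{3}\right) = 20 \left(- \frac{92}{3}\right) = - \frac{1840}{3}$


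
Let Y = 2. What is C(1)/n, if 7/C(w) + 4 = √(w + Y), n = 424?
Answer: -7/1378 - 7*√3/5512 ≈ -0.0072795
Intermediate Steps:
C(w) = 7/(-4 + √(2 + w)) (C(w) = 7/(-4 + √(w + 2)) = 7/(-4 + √(2 + w)))
C(1)/n = (7/(-4 + √(2 + 1)))/424 = (7/(-4 + √3))*(1/424) = 7/(424*(-4 + √3))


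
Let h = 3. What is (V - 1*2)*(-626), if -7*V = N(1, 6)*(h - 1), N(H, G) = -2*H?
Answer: 6260/7 ≈ 894.29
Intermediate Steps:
V = 4/7 (V = -(-2*1)*(3 - 1)/7 = -(-2)*2/7 = -1/7*(-4) = 4/7 ≈ 0.57143)
(V - 1*2)*(-626) = (4/7 - 1*2)*(-626) = (4/7 - 2)*(-626) = -10/7*(-626) = 6260/7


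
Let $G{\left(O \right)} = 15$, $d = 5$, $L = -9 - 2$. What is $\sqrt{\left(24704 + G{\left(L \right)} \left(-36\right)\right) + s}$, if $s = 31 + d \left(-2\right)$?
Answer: $\sqrt{24185} \approx 155.52$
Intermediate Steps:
$L = -11$ ($L = -9 - 2 = -11$)
$s = 21$ ($s = 31 + 5 \left(-2\right) = 31 - 10 = 21$)
$\sqrt{\left(24704 + G{\left(L \right)} \left(-36\right)\right) + s} = \sqrt{\left(24704 + 15 \left(-36\right)\right) + 21} = \sqrt{\left(24704 - 540\right) + 21} = \sqrt{24164 + 21} = \sqrt{24185}$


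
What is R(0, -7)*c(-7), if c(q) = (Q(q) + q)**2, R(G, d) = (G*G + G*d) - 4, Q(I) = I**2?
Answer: -7056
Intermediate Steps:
R(G, d) = -4 + G**2 + G*d (R(G, d) = (G**2 + G*d) - 4 = -4 + G**2 + G*d)
c(q) = (q + q**2)**2 (c(q) = (q**2 + q)**2 = (q + q**2)**2)
R(0, -7)*c(-7) = (-4 + 0**2 + 0*(-7))*((-7)**2*(1 - 7)**2) = (-4 + 0 + 0)*(49*(-6)**2) = -196*36 = -4*1764 = -7056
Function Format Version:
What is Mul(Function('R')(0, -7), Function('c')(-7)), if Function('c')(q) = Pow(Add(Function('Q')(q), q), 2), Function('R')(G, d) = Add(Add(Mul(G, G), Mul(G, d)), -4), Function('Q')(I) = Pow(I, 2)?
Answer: -7056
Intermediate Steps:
Function('R')(G, d) = Add(-4, Pow(G, 2), Mul(G, d)) (Function('R')(G, d) = Add(Add(Pow(G, 2), Mul(G, d)), -4) = Add(-4, Pow(G, 2), Mul(G, d)))
Function('c')(q) = Pow(Add(q, Pow(q, 2)), 2) (Function('c')(q) = Pow(Add(Pow(q, 2), q), 2) = Pow(Add(q, Pow(q, 2)), 2))
Mul(Function('R')(0, -7), Function('c')(-7)) = Mul(Add(-4, Pow(0, 2), Mul(0, -7)), Mul(Pow(-7, 2), Pow(Add(1, -7), 2))) = Mul(Add(-4, 0, 0), Mul(49, Pow(-6, 2))) = Mul(-4, Mul(49, 36)) = Mul(-4, 1764) = -7056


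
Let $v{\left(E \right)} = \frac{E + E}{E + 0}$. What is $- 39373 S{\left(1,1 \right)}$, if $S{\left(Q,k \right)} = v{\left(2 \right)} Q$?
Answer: $-78746$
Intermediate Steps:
$v{\left(E \right)} = 2$ ($v{\left(E \right)} = \frac{2 E}{E} = 2$)
$S{\left(Q,k \right)} = 2 Q$
$- 39373 S{\left(1,1 \right)} = - 39373 \cdot 2 \cdot 1 = \left(-39373\right) 2 = -78746$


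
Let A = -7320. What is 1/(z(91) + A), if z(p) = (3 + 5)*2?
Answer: -1/7304 ≈ -0.00013691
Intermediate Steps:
z(p) = 16 (z(p) = 8*2 = 16)
1/(z(91) + A) = 1/(16 - 7320) = 1/(-7304) = -1/7304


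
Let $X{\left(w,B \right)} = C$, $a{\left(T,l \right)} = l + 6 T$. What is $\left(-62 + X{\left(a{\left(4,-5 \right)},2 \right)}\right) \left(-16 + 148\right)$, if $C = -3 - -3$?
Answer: $-8184$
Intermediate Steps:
$C = 0$ ($C = -3 + 3 = 0$)
$X{\left(w,B \right)} = 0$
$\left(-62 + X{\left(a{\left(4,-5 \right)},2 \right)}\right) \left(-16 + 148\right) = \left(-62 + 0\right) \left(-16 + 148\right) = \left(-62\right) 132 = -8184$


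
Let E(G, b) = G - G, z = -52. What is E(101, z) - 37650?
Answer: -37650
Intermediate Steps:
E(G, b) = 0
E(101, z) - 37650 = 0 - 37650 = -37650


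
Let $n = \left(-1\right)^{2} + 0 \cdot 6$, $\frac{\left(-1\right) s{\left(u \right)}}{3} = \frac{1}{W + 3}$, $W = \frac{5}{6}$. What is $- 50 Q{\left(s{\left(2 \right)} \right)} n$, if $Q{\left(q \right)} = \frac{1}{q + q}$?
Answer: $\frac{575}{18} \approx 31.944$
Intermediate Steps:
$W = \frac{5}{6}$ ($W = 5 \cdot \frac{1}{6} = \frac{5}{6} \approx 0.83333$)
$s{\left(u \right)} = - \frac{18}{23}$ ($s{\left(u \right)} = - \frac{3}{\frac{5}{6} + 3} = - \frac{3}{\frac{23}{6}} = \left(-3\right) \frac{6}{23} = - \frac{18}{23}$)
$n = 1$ ($n = 1 + 0 = 1$)
$Q{\left(q \right)} = \frac{1}{2 q}$
$- 50 Q{\left(s{\left(2 \right)} \right)} n = - 50 \frac{1}{2 \left(- \frac{18}{23}\right)} 1 = - 50 \cdot \frac{1}{2} \left(- \frac{23}{18}\right) 1 = \left(-50\right) \left(- \frac{23}{36}\right) 1 = \frac{575}{18} \cdot 1 = \frac{575}{18}$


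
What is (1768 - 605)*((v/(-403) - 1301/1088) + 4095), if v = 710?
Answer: 2086670064411/438464 ≈ 4.7590e+6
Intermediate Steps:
(1768 - 605)*((v/(-403) - 1301/1088) + 4095) = (1768 - 605)*((710/(-403) - 1301/1088) + 4095) = 1163*((710*(-1/403) - 1301*1/1088) + 4095) = 1163*((-710/403 - 1301/1088) + 4095) = 1163*(-1296783/438464 + 4095) = 1163*(1794213297/438464) = 2086670064411/438464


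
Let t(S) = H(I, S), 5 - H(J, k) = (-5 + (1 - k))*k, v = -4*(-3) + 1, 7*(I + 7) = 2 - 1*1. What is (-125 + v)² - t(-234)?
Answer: -41281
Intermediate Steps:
I = -48/7 (I = -7 + (2 - 1*1)/7 = -7 + (2 - 1)/7 = -7 + (⅐)*1 = -7 + ⅐ = -48/7 ≈ -6.8571)
v = 13 (v = 12 + 1 = 13)
H(J, k) = 5 - k*(-4 - k) (H(J, k) = 5 - (-5 + (1 - k))*k = 5 - (-4 - k)*k = 5 - k*(-4 - k))
t(S) = 5 + S² + 4*S
(-125 + v)² - t(-234) = (-125 + 13)² - (5 + (-234)² + 4*(-234)) = (-112)² - (5 + 54756 - 936) = 12544 - 1*53825 = 12544 - 53825 = -41281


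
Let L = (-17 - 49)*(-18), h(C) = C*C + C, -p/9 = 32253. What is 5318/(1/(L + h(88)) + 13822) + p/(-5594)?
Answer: 36458457715997/697428822954 ≈ 52.276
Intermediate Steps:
p = -290277 (p = -9*32253 = -290277)
h(C) = C + C² (h(C) = C² + C = C + C²)
L = 1188 (L = -66*(-18) = 1188)
5318/(1/(L + h(88)) + 13822) + p/(-5594) = 5318/(1/(1188 + 88*(1 + 88)) + 13822) - 290277/(-5594) = 5318/(1/(1188 + 88*89) + 13822) - 290277*(-1/5594) = 5318/(1/(1188 + 7832) + 13822) + 290277/5594 = 5318/(1/9020 + 13822) + 290277/5594 = 5318/(124674441/9020) + 290277/5594 = 5318*(9020/124674441) + 290277/5594 = 47968360/124674441 + 290277/5594 = 36458457715997/697428822954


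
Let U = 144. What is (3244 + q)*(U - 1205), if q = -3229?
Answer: -15915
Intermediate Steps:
(3244 + q)*(U - 1205) = (3244 - 3229)*(144 - 1205) = 15*(-1061) = -15915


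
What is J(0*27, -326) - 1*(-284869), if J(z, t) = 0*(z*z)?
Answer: 284869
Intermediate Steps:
J(z, t) = 0 (J(z, t) = 0*z² = 0)
J(0*27, -326) - 1*(-284869) = 0 - 1*(-284869) = 0 + 284869 = 284869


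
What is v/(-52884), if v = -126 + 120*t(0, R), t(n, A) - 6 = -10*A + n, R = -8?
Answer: -1699/8814 ≈ -0.19276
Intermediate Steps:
t(n, A) = 6 + n - 10*A (t(n, A) = 6 + (-10*A + n) = 6 + (n - 10*A) = 6 + n - 10*A)
v = 10194 (v = -126 + 120*(6 + 0 - 10*(-8)) = -126 + 120*(6 + 0 + 80) = -126 + 120*86 = -126 + 10320 = 10194)
v/(-52884) = 10194/(-52884) = 10194*(-1/52884) = -1699/8814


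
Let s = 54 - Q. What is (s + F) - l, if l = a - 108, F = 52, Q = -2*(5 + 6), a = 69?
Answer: 167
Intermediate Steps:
Q = -22 (Q = -2*11 = -22)
s = 76 (s = 54 - 1*(-22) = 54 + 22 = 76)
l = -39 (l = 69 - 108 = -39)
(s + F) - l = (76 + 52) - 1*(-39) = 128 + 39 = 167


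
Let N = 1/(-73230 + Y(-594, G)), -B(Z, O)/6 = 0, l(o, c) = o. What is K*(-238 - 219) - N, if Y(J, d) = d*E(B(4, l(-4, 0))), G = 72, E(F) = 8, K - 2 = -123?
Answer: 4017548239/72654 ≈ 55297.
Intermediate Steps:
K = -121 (K = 2 - 123 = -121)
B(Z, O) = 0 (B(Z, O) = -6*0 = 0)
Y(J, d) = 8*d (Y(J, d) = d*8 = 8*d)
N = -1/72654 (N = 1/(-73230 + 8*72) = 1/(-73230 + 576) = 1/(-72654) = -1/72654 ≈ -1.3764e-5)
K*(-238 - 219) - N = -121*(-238 - 219) - 1*(-1/72654) = -121*(-457) + 1/72654 = 55297 + 1/72654 = 4017548239/72654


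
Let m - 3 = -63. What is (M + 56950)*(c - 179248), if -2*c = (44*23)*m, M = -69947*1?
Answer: 1935097336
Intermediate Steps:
m = -60 (m = 3 - 63 = -60)
M = -69947
c = 30360 (c = -44*23*(-60)/2 = -506*(-60) = -1/2*(-60720) = 30360)
(M + 56950)*(c - 179248) = (-69947 + 56950)*(30360 - 179248) = -12997*(-148888) = 1935097336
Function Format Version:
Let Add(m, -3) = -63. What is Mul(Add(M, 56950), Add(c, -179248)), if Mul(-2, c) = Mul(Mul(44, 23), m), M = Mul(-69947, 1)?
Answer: 1935097336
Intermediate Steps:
m = -60 (m = Add(3, -63) = -60)
M = -69947
c = 30360 (c = Mul(Rational(-1, 2), Mul(Mul(44, 23), -60)) = Mul(Rational(-1, 2), Mul(1012, -60)) = Mul(Rational(-1, 2), -60720) = 30360)
Mul(Add(M, 56950), Add(c, -179248)) = Mul(Add(-69947, 56950), Add(30360, -179248)) = Mul(-12997, -148888) = 1935097336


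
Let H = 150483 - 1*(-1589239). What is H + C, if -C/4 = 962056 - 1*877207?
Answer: 1400326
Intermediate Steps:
H = 1739722 (H = 150483 + 1589239 = 1739722)
C = -339396 (C = -4*(962056 - 1*877207) = -4*(962056 - 877207) = -4*84849 = -339396)
H + C = 1739722 - 339396 = 1400326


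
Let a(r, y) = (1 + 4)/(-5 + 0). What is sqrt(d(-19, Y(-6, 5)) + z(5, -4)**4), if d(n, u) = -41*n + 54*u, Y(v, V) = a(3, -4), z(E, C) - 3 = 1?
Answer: 3*sqrt(109) ≈ 31.321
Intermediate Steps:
z(E, C) = 4 (z(E, C) = 3 + 1 = 4)
a(r, y) = -1 (a(r, y) = 5/(-5) = 5*(-1/5) = -1)
Y(v, V) = -1
sqrt(d(-19, Y(-6, 5)) + z(5, -4)**4) = sqrt((-41*(-19) + 54*(-1)) + 4**4) = sqrt((779 - 54) + 256) = sqrt(725 + 256) = sqrt(981) = 3*sqrt(109)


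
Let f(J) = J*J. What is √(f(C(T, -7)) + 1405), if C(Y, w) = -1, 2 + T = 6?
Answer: √1406 ≈ 37.497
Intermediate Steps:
T = 4 (T = -2 + 6 = 4)
f(J) = J²
√(f(C(T, -7)) + 1405) = √((-1)² + 1405) = √(1 + 1405) = √1406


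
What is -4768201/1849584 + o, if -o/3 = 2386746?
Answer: -13243466409193/1849584 ≈ -7.1602e+6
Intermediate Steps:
o = -7160238 (o = -3*2386746 = -7160238)
-4768201/1849584 + o = -4768201/1849584 - 7160238 = -13243466409193/1849584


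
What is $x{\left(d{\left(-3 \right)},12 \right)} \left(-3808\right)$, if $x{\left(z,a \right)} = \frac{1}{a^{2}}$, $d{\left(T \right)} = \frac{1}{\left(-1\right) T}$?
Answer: $- \frac{238}{9} \approx -26.444$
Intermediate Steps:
$d{\left(T \right)} = - \frac{1}{T}$
$x{\left(z,a \right)} = \frac{1}{a^{2}}$
$x{\left(d{\left(-3 \right)},12 \right)} \left(-3808\right) = \frac{1}{144} \left(-3808\right) = - \frac{238}{9}$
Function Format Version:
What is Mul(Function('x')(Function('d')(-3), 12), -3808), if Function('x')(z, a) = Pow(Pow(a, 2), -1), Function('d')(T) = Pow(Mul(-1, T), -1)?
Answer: Rational(-238, 9) ≈ -26.444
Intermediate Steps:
Function('d')(T) = Mul(-1, Pow(T, -1))
Function('x')(z, a) = Pow(a, -2)
Mul(Function('x')(Function('d')(-3), 12), -3808) = Mul(Pow(12, -2), -3808) = Mul(Rational(1, 144), -3808) = Rational(-238, 9)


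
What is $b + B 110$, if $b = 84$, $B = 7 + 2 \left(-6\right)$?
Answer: $-466$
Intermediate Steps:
$B = -5$ ($B = 7 - 12 = -5$)
$b + B 110 = 84 - 550 = -466$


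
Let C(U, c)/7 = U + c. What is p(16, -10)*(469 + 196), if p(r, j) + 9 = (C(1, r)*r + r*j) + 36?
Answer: 1177715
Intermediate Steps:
C(U, c) = 7*U + 7*c (C(U, c) = 7*(U + c) = 7*U + 7*c)
p(r, j) = 27 + j*r + r*(7 + 7*r) (p(r, j) = -9 + (((7*1 + 7*r)*r + r*j) + 36) = -9 + (((7 + 7*r)*r + j*r) + 36) = -9 + ((r*(7 + 7*r) + j*r) + 36) = -9 + ((j*r + r*(7 + 7*r)) + 36) = -9 + (36 + j*r + r*(7 + 7*r)) = 27 + j*r + r*(7 + 7*r))
p(16, -10)*(469 + 196) = (27 - 10*16 + 7*16*(1 + 16))*(469 + 196) = (27 - 160 + 7*16*17)*665 = (27 - 160 + 1904)*665 = 1771*665 = 1177715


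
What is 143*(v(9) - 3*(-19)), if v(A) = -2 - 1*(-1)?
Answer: 8008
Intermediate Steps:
v(A) = -1 (v(A) = -2 + 1 = -1)
143*(v(9) - 3*(-19)) = 143*(-1 - 3*(-19)) = 143*(-1 + 57) = 143*56 = 8008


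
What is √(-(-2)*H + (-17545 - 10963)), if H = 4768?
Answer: 6*I*√527 ≈ 137.74*I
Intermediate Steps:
√(-(-2)*H + (-17545 - 10963)) = √(-(-2)*4768 + (-17545 - 10963)) = √(-2*(-4768) - 28508) = √(9536 - 28508) = √(-18972) = 6*I*√527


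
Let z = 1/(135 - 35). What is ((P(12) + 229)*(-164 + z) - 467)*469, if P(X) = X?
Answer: -1875464871/100 ≈ -1.8755e+7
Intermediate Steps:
z = 1/100 ≈ 0.010000
((P(12) + 229)*(-164 + z) - 467)*469 = ((12 + 229)*(-164 + 1/100) - 467)*469 = (241*(-16399/100) - 467)*469 = (-3952159/100 - 467)*469 = -3998859/100*469 = -1875464871/100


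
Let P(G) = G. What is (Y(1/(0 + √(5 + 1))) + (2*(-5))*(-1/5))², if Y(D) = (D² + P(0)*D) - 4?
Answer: 121/36 ≈ 3.3611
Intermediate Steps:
Y(D) = -4 + D² (Y(D) = (D² + 0*D) - 4 = (D² + 0) - 4 = D² - 4 = -4 + D²)
(Y(1/(0 + √(5 + 1))) + (2*(-5))*(-1/5))² = ((-4 + (1/(0 + √(5 + 1)))²) + (2*(-5))*(-1/5))² = ((-4 + (1/(0 + √6))²) - (-10)/5)² = ((-4 + (1/(√6))²) - 10*(-⅕))² = ((-4 + (√6/6)²) + 2)² = ((-4 + ⅙) + 2)² = (-23/6 + 2)² = (-11/6)² = 121/36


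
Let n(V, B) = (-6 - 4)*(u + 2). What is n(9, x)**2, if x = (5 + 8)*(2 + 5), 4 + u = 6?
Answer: 1600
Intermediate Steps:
u = 2 (u = -4 + 6 = 2)
x = 91 (x = 13*7 = 91)
n(V, B) = -40 (n(V, B) = (-6 - 4)*(2 + 2) = -10*4 = -40)
n(9, x)**2 = (-40)**2 = 1600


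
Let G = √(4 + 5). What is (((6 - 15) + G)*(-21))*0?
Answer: 0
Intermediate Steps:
G = 3 (G = √9 = 3)
(((6 - 15) + G)*(-21))*0 = (((6 - 15) + 3)*(-21))*0 = ((-9 + 3)*(-21))*0 = -6*(-21)*0 = 126*0 = 0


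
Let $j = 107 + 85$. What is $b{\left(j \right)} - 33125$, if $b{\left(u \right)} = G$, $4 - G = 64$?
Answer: $-33185$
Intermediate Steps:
$G = -60$ ($G = 4 - 64 = -60$)
$j = 192$
$b{\left(u \right)} = -60$
$b{\left(j \right)} - 33125 = -60 - 33125 = -33185$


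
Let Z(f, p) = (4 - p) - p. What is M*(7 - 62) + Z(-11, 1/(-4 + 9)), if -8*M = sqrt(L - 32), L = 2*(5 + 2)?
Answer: 18/5 + 165*I*sqrt(2)/8 ≈ 3.6 + 29.168*I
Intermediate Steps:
L = 14 (L = 2*7 = 14)
Z(f, p) = 4 - 2*p
M = -3*I*sqrt(2)/8 (M = -sqrt(14 - 32)/8 = -3*I*sqrt(2)/8 ≈ -0.53033*I)
M*(7 - 62) + Z(-11, 1/(-4 + 9)) = (-3*I*sqrt(2)/8)*(7 - 62) + (4 - 2/(-4 + 9)) = -3*I*sqrt(2)/8*(-55) + (4 - 2/5) = 165*I*sqrt(2)/8 + (4 - 2*1/5) = 165*I*sqrt(2)/8 + (4 - 2/5) = 165*I*sqrt(2)/8 + 18/5 = 18/5 + 165*I*sqrt(2)/8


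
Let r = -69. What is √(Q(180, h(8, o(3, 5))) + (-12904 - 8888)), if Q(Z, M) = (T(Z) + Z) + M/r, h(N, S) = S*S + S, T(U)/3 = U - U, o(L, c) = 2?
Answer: I*√11432794/23 ≈ 147.01*I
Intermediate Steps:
T(U) = 0 (T(U) = 3*(U - U) = 3*0 = 0)
h(N, S) = S + S² (h(N, S) = S² + S = S + S²)
Q(Z, M) = Z - M/69 (Q(Z, M) = (0 + Z) + M/(-69) = Z + M*(-1/69) = Z - M/69)
√(Q(180, h(8, o(3, 5))) + (-12904 - 8888)) = √((180 - 2*(1 + 2)/69) + (-12904 - 8888)) = √((180 - 2*3/69) - 21792) = √((180 - 1/69*6) - 21792) = √((180 - 2/23) - 21792) = √(4138/23 - 21792) = √(-497078/23) = I*√11432794/23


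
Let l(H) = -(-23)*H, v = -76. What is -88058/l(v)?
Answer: 44029/874 ≈ 50.376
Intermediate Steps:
l(H) = 23*H
-88058/l(v) = -88058/(23*(-76)) = -88058/(-1748) = -88058*(-1/1748) = 44029/874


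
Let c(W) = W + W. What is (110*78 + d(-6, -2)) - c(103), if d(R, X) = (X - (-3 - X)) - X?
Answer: 8375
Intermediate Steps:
c(W) = 2*W
d(R, X) = 3 + X (d(R, X) = (X + (3 + X)) - X = (3 + 2*X) - X = 3 + X)
(110*78 + d(-6, -2)) - c(103) = (110*78 + (3 - 2)) - 2*103 = (8580 + 1) - 1*206 = 8581 - 206 = 8375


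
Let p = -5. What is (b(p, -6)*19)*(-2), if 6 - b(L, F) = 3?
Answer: -114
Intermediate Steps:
b(L, F) = 3 (b(L, F) = 6 - 1*3 = 6 - 3 = 3)
(b(p, -6)*19)*(-2) = (3*19)*(-2) = 57*(-2) = -114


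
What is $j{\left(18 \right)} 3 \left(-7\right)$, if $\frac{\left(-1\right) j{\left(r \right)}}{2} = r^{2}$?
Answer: $13608$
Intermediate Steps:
$j{\left(r \right)} = - 2 r^{2}$
$j{\left(18 \right)} 3 \left(-7\right) = - 2 \cdot 18^{2} \cdot 3 \left(-7\right) = \left(-2\right) 324 \left(-21\right) = \left(-648\right) \left(-21\right) = 13608$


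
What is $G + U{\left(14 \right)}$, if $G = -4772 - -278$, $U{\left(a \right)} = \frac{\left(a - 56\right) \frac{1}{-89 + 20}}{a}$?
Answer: $- \frac{103361}{23} \approx -4494.0$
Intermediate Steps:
$U{\left(a \right)} = \frac{\frac{56}{69} - \frac{a}{69}}{a}$ ($U{\left(a \right)} = \frac{\left(-56 + a\right) \frac{1}{-69}}{a} = \frac{\left(-56 + a\right) \left(- \frac{1}{69}\right)}{a} = \frac{\frac{56}{69} - \frac{a}{69}}{a}$)
$G = -4494$ ($G = -4772 + 278 = -4494$)
$G + U{\left(14 \right)} = -4494 + \frac{56 - 14}{69 \cdot 14} = -4494 + \frac{1}{69} \cdot \frac{1}{14} \left(56 - 14\right) = -4494 + \frac{1}{69} \cdot \frac{1}{14} \cdot 42 = -4494 + \frac{1}{23} = - \frac{103361}{23}$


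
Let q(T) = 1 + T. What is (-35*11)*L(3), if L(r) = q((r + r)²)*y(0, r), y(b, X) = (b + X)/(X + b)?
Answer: -14245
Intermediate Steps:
y(b, X) = 1 (y(b, X) = (X + b)/(X + b) = 1)
L(r) = 1 + 4*r² (L(r) = (1 + (r + r)²)*1 = (1 + (2*r)²)*1 = (1 + 4*r²)*1 = 1 + 4*r²)
(-35*11)*L(3) = (-35*11)*(1 + 4*3²) = -385*(1 + 4*9) = -385*(1 + 36) = -385*37 = -14245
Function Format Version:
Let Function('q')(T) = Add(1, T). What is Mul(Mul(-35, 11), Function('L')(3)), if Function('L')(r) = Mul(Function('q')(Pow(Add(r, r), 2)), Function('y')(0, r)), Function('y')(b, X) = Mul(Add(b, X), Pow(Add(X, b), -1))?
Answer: -14245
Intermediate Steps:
Function('y')(b, X) = 1 (Function('y')(b, X) = Mul(Add(X, b), Pow(Add(X, b), -1)) = 1)
Function('L')(r) = Add(1, Mul(4, Pow(r, 2))) (Function('L')(r) = Mul(Add(1, Pow(Add(r, r), 2)), 1) = Mul(Add(1, Pow(Mul(2, r), 2)), 1) = Mul(Add(1, Mul(4, Pow(r, 2))), 1) = Add(1, Mul(4, Pow(r, 2))))
Mul(Mul(-35, 11), Function('L')(3)) = Mul(Mul(-35, 11), Add(1, Mul(4, Pow(3, 2)))) = Mul(-385, Add(1, Mul(4, 9))) = Mul(-385, Add(1, 36)) = Mul(-385, 37) = -14245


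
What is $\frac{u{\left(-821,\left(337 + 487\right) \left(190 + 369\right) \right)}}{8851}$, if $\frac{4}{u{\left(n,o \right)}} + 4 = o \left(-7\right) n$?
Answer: $\frac{1}{5857503617487} \approx 1.7072 \cdot 10^{-13}$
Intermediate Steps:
$u{\left(n,o \right)} = \frac{4}{-4 - 7 n o}$ ($u{\left(n,o \right)} = \frac{4}{-4 + o \left(-7\right) n} = \frac{4}{-4 + - 7 o n} = \frac{4}{-4 - 7 n o}$)
$\frac{u{\left(-821,\left(337 + 487\right) \left(190 + 369\right) \right)}}{8851} = \frac{\left(-4\right) \frac{1}{4 + 7 \left(-821\right) \left(337 + 487\right) \left(190 + 369\right)}}{8851} = - \frac{4}{4 + 7 \left(-821\right) 824 \cdot 559} \cdot \frac{1}{8851} = - \frac{4}{4 + 7 \left(-821\right) 460616} \cdot \frac{1}{8851} = - \frac{4}{4 - 2647160152} \cdot \frac{1}{8851} = - \frac{4}{-2647160148} \cdot \frac{1}{8851} = \left(-4\right) \left(- \frac{1}{2647160148}\right) \frac{1}{8851} = \frac{1}{661790037} \cdot \frac{1}{8851} = \frac{1}{5857503617487}$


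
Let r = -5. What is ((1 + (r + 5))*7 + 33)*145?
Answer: 5800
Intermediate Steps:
((1 + (r + 5))*7 + 33)*145 = ((1 + (-5 + 5))*7 + 33)*145 = ((1 + 0)*7 + 33)*145 = (1*7 + 33)*145 = (7 + 33)*145 = 40*145 = 5800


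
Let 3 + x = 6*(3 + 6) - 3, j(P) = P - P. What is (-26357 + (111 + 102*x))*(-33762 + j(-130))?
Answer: 720818700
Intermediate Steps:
j(P) = 0
x = 48 (x = -3 + (6*(3 + 6) - 3) = -3 + (6*9 - 3) = -3 + (54 - 3) = -3 + 51 = 48)
(-26357 + (111 + 102*x))*(-33762 + j(-130)) = (-26357 + (111 + 102*48))*(-33762 + 0) = (-26357 + (111 + 4896))*(-33762) = (-26357 + 5007)*(-33762) = -21350*(-33762) = 720818700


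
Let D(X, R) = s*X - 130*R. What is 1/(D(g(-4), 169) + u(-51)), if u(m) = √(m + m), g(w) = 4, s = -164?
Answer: -3771/85322663 - I*√102/511935978 ≈ -4.4197e-5 - 1.9728e-8*I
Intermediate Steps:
u(m) = √2*√m (u(m) = √(2*m) = √2*√m)
D(X, R) = -164*X - 130*R
1/(D(g(-4), 169) + u(-51)) = 1/((-164*4 - 130*169) + √2*√(-51)) = 1/((-656 - 21970) + √2*(I*√51)) = 1/(-22626 + I*√102)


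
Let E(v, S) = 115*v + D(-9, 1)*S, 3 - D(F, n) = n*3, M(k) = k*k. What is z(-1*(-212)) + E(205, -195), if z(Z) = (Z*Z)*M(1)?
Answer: 68519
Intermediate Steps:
M(k) = k²
D(F, n) = 3 - 3*n (D(F, n) = 3 - n*3 = 3 - 3*n)
E(v, S) = 115*v (E(v, S) = 115*v + (3 - 3*1)*S = 115*v + (3 - 3)*S = 115*v + 0*S = 115*v + 0 = 115*v)
z(Z) = Z² (z(Z) = (Z*Z)*1² = Z²*1 = Z²)
z(-1*(-212)) + E(205, -195) = (-1*(-212))² + 115*205 = 212² + 23575 = 44944 + 23575 = 68519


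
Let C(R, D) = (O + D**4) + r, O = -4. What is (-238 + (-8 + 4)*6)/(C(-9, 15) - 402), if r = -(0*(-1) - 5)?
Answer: -131/25112 ≈ -0.0052166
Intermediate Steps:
r = 5 (r = -(0 - 5) = -1*(-5) = 5)
C(R, D) = 1 + D**4 (C(R, D) = (-4 + D**4) + 5 = 1 + D**4)
(-238 + (-8 + 4)*6)/(C(-9, 15) - 402) = (-238 + (-8 + 4)*6)/((1 + 15**4) - 402) = (-238 - 4*6)/((1 + 50625) - 402) = (-238 - 24)/(50626 - 402) = -262/50224 = -262*1/50224 = -131/25112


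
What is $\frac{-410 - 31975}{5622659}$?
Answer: $- \frac{32385}{5622659} \approx -0.0057597$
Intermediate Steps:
$\frac{-410 - 31975}{5622659} = \left(-410 - 31975\right) \frac{1}{5622659} = \left(-32385\right) \frac{1}{5622659} = - \frac{32385}{5622659}$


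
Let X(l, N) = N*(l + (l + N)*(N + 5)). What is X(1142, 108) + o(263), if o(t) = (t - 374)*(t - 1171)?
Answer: 15479124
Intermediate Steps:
X(l, N) = N*(l + (5 + N)*(N + l)) (X(l, N) = N*(l + (N + l)*(5 + N)) = N*(l + (5 + N)*(N + l)))
o(t) = (-1171 + t)*(-374 + t) (o(t) = (-374 + t)*(-1171 + t) = (-1171 + t)*(-374 + t))
X(1142, 108) + o(263) = 108*(108² + 5*108 + 6*1142 + 108*1142) + (437954 + 263² - 1545*263) = 108*(11664 + 540 + 6852 + 123336) + (437954 + 69169 - 406335) = 108*142392 + 100788 = 15378336 + 100788 = 15479124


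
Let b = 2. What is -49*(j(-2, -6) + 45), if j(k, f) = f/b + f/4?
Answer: -3969/2 ≈ -1984.5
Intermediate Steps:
j(k, f) = 3*f/4 (j(k, f) = f/2 + f/4 = 3*f/4)
-49*(j(-2, -6) + 45) = -49*((¾)*(-6) + 45) = -49*(-9/2 + 45) = -49*81/2 = -3969/2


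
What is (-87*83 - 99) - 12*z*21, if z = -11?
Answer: -4548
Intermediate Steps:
(-87*83 - 99) - 12*z*21 = (-87*83 - 99) - 12*(-11)*21 = (-7221 - 99) + 132*21 = -7320 + 2772 = -4548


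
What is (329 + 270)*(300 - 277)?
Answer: 13777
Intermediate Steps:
(329 + 270)*(300 - 277) = 599*23 = 13777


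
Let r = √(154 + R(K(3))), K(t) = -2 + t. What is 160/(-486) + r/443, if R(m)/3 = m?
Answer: -80/243 + √157/443 ≈ -0.30093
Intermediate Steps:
R(m) = 3*m
r = √157 (r = √(154 + 3*(-2 + 3)) = √(154 + 3*1) = √(154 + 3) = √157 ≈ 12.530)
160/(-486) + r/443 = 160/(-486) + √157/443 = 160*(-1/486) + √157*(1/443) = -80/243 + √157/443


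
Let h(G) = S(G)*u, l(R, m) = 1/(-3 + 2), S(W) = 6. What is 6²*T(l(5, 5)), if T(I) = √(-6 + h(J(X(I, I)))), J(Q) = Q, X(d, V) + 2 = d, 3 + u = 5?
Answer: 36*√6 ≈ 88.182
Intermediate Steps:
u = 2 (u = -3 + 5 = 2)
X(d, V) = -2 + d
l(R, m) = -1 (l(R, m) = 1/(-1) = -1)
h(G) = 12 (h(G) = 6*2 = 12)
T(I) = √6 (T(I) = √(-6 + 12) = √6)
6²*T(l(5, 5)) = 6²*√6 = 36*√6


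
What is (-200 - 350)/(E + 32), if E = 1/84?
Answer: -46200/2689 ≈ -17.181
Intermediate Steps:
E = 1/84 ≈ 0.011905
(-200 - 350)/(E + 32) = (-200 - 350)/(1/84 + 32) = -550/2689/84 = -550*84/2689 = -46200/2689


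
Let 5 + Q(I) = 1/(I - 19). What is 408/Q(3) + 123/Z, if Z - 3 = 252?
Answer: -183853/2295 ≈ -80.110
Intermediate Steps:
Z = 255 (Z = 3 + 252 = 255)
Q(I) = -5 + 1/(-19 + I) (Q(I) = -5 + 1/(I - 19) = -5 + 1/(-19 + I))
408/Q(3) + 123/Z = 408/(((96 - 5*3)/(-19 + 3))) + 123/255 = 408/(((96 - 15)/(-16))) + 123*(1/255) = 408/((-1/16*81)) + 41/85 = 408/(-81/16) + 41/85 = 408*(-16/81) + 41/85 = -2176/27 + 41/85 = -183853/2295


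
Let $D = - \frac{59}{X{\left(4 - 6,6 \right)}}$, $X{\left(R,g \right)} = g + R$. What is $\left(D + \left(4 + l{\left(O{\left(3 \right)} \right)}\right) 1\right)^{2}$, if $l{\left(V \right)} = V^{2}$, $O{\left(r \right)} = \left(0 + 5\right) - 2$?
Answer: $\frac{49}{16} \approx 3.0625$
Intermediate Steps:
$X{\left(R,g \right)} = R + g$
$O{\left(r \right)} = 3$ ($O{\left(r \right)} = 5 - 2 = 3$)
$D = - \frac{59}{4}$ ($D = - \frac{59}{\left(4 - 6\right) + 6} = - \frac{59}{-2 + 6} = - \frac{59}{4} \approx -14.75$)
$\left(D + \left(4 + l{\left(O{\left(3 \right)} \right)}\right) 1\right)^{2} = \left(- \frac{59}{4} + \left(4 + 3^{2}\right) 1\right)^{2} = \left(- \frac{59}{4} + \left(4 + 9\right) 1\right)^{2} = \left(- \frac{59}{4} + 13 \cdot 1\right)^{2} = \left(- \frac{59}{4} + 13\right)^{2} = \left(- \frac{7}{4}\right)^{2} = \frac{49}{16}$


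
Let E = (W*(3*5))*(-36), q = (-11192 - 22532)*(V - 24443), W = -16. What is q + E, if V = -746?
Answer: 849482476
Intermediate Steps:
q = 849473836 (q = (-11192 - 22532)*(-746 - 24443) = -33724*(-25189) = 849473836)
E = 8640 (E = -48*5*(-36) = -16*15*(-36) = -240*(-36) = 8640)
q + E = 849473836 + 8640 = 849482476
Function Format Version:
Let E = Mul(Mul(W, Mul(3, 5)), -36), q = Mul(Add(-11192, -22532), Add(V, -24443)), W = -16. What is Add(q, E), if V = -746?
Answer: 849482476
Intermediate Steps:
q = 849473836 (q = Mul(Add(-11192, -22532), Add(-746, -24443)) = Mul(-33724, -25189) = 849473836)
E = 8640 (E = Mul(Mul(-16, Mul(3, 5)), -36) = Mul(Mul(-16, 15), -36) = Mul(-240, -36) = 8640)
Add(q, E) = Add(849473836, 8640) = 849482476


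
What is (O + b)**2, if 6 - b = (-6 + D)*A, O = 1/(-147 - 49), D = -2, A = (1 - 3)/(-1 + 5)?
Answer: 152881/38416 ≈ 3.9796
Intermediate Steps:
A = -1/2 (A = -2/4 = -2*1/4 = -1/2 ≈ -0.50000)
O = -1/196 (O = 1/(-196) = -1/196 ≈ -0.0051020)
b = 2 (b = 6 - (-6 - 2)*(-1)/2 = 6 - (-8)*(-1)/2 = 6 - 1*4 = 6 - 4 = 2)
(O + b)**2 = (-1/196 + 2)**2 = (391/196)**2 = 152881/38416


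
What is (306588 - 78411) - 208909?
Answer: 19268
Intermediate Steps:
(306588 - 78411) - 208909 = 228177 - 208909 = 19268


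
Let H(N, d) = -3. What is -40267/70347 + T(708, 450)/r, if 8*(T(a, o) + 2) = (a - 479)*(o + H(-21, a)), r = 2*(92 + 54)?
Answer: 7105740697/164330592 ≈ 43.241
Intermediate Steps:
r = 292 (r = 2*146 = 292)
T(a, o) = -2 + (-479 + a)*(-3 + o)/8 (T(a, o) = -2 + ((a - 479)*(o - 3))/8 = -2 + ((-479 + a)*(-3 + o))/8 = -2 + (-479 + a)*(-3 + o)/8)
-40267/70347 + T(708, 450)/r = -40267/70347 + (1421/8 - 479/8*450 - 3/8*708 + (⅛)*708*450)/292 = -40267*1/70347 + (1421/8 - 107775/4 - 531/2 + 39825)*(1/292) = -40267/70347 + (102347/8)*(1/292) = -40267/70347 + 102347/2336 = 7105740697/164330592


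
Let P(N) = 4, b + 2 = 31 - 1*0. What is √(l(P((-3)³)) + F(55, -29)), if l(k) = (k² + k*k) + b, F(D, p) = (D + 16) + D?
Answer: √187 ≈ 13.675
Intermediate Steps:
b = 29 (b = -2 + (31 - 1*0) = -2 + (31 + 0) = -2 + 31 = 29)
F(D, p) = 16 + 2*D (F(D, p) = (16 + D) + D = 16 + 2*D)
l(k) = 29 + 2*k² (l(k) = (k² + k*k) + 29 = (k² + k²) + 29 = 2*k² + 29 = 29 + 2*k²)
√(l(P((-3)³)) + F(55, -29)) = √((29 + 2*4²) + (16 + 2*55)) = √((29 + 2*16) + (16 + 110)) = √((29 + 32) + 126) = √(61 + 126) = √187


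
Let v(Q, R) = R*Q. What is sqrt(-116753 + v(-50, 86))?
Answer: I*sqrt(121053) ≈ 347.93*I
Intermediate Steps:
v(Q, R) = Q*R
sqrt(-116753 + v(-50, 86)) = sqrt(-116753 - 50*86) = sqrt(-116753 - 4300) = sqrt(-121053) = I*sqrt(121053)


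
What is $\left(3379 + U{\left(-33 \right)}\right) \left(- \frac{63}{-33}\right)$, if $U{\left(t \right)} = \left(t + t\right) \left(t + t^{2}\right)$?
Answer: $- \frac{1392657}{11} \approx -1.2661 \cdot 10^{5}$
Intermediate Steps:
$U{\left(t \right)} = 2 t \left(t + t^{2}\right)$
$\left(3379 + U{\left(-33 \right)}\right) \left(- \frac{63}{-33}\right) = \left(3379 + 2 \left(-33\right)^{2} \left(1 - 33\right)\right) \left(- \frac{63}{-33}\right) = \left(3379 + 2 \cdot 1089 \left(-32\right)\right) \left(\left(-63\right) \left(- \frac{1}{33}\right)\right) = \left(3379 - 69696\right) \frac{21}{11} = \left(-66317\right) \frac{21}{11} = - \frac{1392657}{11}$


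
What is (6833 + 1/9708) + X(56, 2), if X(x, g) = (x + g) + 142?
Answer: 68276365/9708 ≈ 7033.0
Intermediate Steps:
X(x, g) = 142 + g + x (X(x, g) = (g + x) + 142 = 142 + g + x)
(6833 + 1/9708) + X(56, 2) = (6833 + 1/9708) + (142 + 2 + 56) = (6833 + 1/9708) + 200 = 66334765/9708 + 200 = 68276365/9708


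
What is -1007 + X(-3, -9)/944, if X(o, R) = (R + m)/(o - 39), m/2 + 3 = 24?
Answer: -13308523/13216 ≈ -1007.0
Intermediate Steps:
m = 42 (m = -6 + 2*24 = -6 + 48 = 42)
X(o, R) = (42 + R)/(-39 + o) (X(o, R) = (R + 42)/(o - 39) = (42 + R)/(-39 + o))
-1007 + X(-3, -9)/944 = -1007 + ((42 - 9)/(-39 - 3))/944 = -1007 + (33/(-42))/944 = -1007 + (-1/42*33)/944 = -1007 + (1/944)*(-11/14) = -1007 - 11/13216 = -13308523/13216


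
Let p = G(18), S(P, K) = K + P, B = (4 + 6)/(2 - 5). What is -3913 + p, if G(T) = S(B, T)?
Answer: -11695/3 ≈ -3898.3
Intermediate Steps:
B = -10/3 (B = 10/(-3) = 10*(-⅓) = -10/3 ≈ -3.3333)
G(T) = -10/3 + T (G(T) = T - 10/3 = -10/3 + T)
p = 44/3 (p = -10/3 + 18 = 44/3 ≈ 14.667)
-3913 + p = -3913 + 44/3 = -11695/3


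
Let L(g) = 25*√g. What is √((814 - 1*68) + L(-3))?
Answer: √(746 + 25*I*√3) ≈ 27.324 + 0.79235*I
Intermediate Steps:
√((814 - 1*68) + L(-3)) = √((814 - 1*68) + 25*√(-3)) = √((814 - 68) + 25*(I*√3)) = √(746 + 25*I*√3)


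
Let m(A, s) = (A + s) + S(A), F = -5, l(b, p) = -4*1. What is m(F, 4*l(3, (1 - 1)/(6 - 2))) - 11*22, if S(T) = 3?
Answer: -260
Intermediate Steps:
l(b, p) = -4
m(A, s) = 3 + A + s (m(A, s) = (A + s) + 3 = 3 + A + s)
m(F, 4*l(3, (1 - 1)/(6 - 2))) - 11*22 = (3 - 5 + 4*(-4)) - 11*22 = (3 - 5 - 16) - 242 = -18 - 242 = -260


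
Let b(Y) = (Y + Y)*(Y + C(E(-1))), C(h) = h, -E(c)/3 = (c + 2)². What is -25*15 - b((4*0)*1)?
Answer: -375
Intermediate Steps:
E(c) = -3*(2 + c)² (E(c) = -3*(c + 2)² = -3*(2 + c)²)
b(Y) = 2*Y*(-3 + Y) (b(Y) = (Y + Y)*(Y - 3*(2 - 1)²) = (2*Y)*(Y - 3*1²) = (2*Y)*(Y - 3*1) = (2*Y)*(Y - 3) = (2*Y)*(-3 + Y) = 2*Y*(-3 + Y))
-25*15 - b((4*0)*1) = -25*15 - 2*(4*0)*1*(-3 + (4*0)*1) = -375 - 2*0*1*(-3 + 0*1) = -375 - 2*0*(-3 + 0) = -375 - 2*0*(-3) = -375 - 1*0 = -375 + 0 = -375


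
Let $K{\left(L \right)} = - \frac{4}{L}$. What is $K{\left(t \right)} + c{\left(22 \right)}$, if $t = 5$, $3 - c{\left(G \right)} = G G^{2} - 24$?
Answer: $- \frac{53109}{5} \approx -10622.0$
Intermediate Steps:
$c{\left(G \right)} = 27 - G^{3}$ ($c{\left(G \right)} = 3 - \left(G G^{2} - 24\right) = 3 - \left(G^{3} - 24\right) = 3 - \left(-24 + G^{3}\right) = 27 - G^{3}$)
$K{\left(t \right)} + c{\left(22 \right)} = - \frac{4}{5} + \left(27 - 22^{3}\right) = \left(-4\right) \frac{1}{5} + \left(27 - 10648\right) = - \frac{4}{5} + \left(27 - 10648\right) = - \frac{4}{5} - 10621 = - \frac{53109}{5}$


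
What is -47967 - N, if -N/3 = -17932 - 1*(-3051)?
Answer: -92610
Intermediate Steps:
N = 44643 (N = -3*(-17932 - 1*(-3051)) = -3*(-17932 + 3051) = -3*(-14881) = 44643)
-47967 - N = -47967 - 1*44643 = -47967 - 44643 = -92610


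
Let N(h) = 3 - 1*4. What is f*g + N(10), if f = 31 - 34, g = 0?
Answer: -1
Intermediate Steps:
N(h) = -1 (N(h) = 3 - 4 = -1)
f = -3
f*g + N(10) = -3*0 - 1 = 0 - 1 = -1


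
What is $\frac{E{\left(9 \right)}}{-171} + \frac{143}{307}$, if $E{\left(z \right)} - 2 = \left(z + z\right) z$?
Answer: $- \frac{25895}{52497} \approx -0.49327$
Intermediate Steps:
$E{\left(z \right)} = 2 + 2 z^{2}$ ($E{\left(z \right)} = 2 + \left(z + z\right) z = 2 + 2 z z = 2 + 2 z^{2}$)
$\frac{E{\left(9 \right)}}{-171} + \frac{143}{307} = \frac{2 + 2 \cdot 9^{2}}{-171} + \frac{143}{307} = \left(2 + 2 \cdot 81\right) \left(- \frac{1}{171}\right) + 143 \cdot \frac{1}{307} = \left(2 + 162\right) \left(- \frac{1}{171}\right) + \frac{143}{307} = 164 \left(- \frac{1}{171}\right) + \frac{143}{307} = - \frac{164}{171} + \frac{143}{307} = - \frac{25895}{52497}$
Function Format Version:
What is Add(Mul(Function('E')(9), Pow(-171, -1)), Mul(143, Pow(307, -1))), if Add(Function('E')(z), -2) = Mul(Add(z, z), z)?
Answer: Rational(-25895, 52497) ≈ -0.49327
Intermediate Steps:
Function('E')(z) = Add(2, Mul(2, Pow(z, 2))) (Function('E')(z) = Add(2, Mul(Add(z, z), z)) = Add(2, Mul(Mul(2, z), z)) = Add(2, Mul(2, Pow(z, 2))))
Add(Mul(Function('E')(9), Pow(-171, -1)), Mul(143, Pow(307, -1))) = Add(Mul(Add(2, Mul(2, Pow(9, 2))), Pow(-171, -1)), Mul(143, Pow(307, -1))) = Add(Mul(Add(2, Mul(2, 81)), Rational(-1, 171)), Mul(143, Rational(1, 307))) = Add(Mul(Add(2, 162), Rational(-1, 171)), Rational(143, 307)) = Add(Mul(164, Rational(-1, 171)), Rational(143, 307)) = Add(Rational(-164, 171), Rational(143, 307)) = Rational(-25895, 52497)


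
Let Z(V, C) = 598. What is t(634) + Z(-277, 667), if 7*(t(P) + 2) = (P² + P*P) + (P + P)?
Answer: 809352/7 ≈ 1.1562e+5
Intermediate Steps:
t(P) = -2 + 2*P/7 + 2*P²/7 (t(P) = -2 + ((P² + P*P) + (P + P))/7 = -2 + ((P² + P²) + 2*P)/7 = -2 + (2*P² + 2*P)/7 = -2 + (2*P + 2*P²)/7 = -2 + (2*P/7 + 2*P²/7) = -2 + 2*P/7 + 2*P²/7)
t(634) + Z(-277, 667) = (-2 + (2/7)*634 + (2/7)*634²) + 598 = (-2 + 1268/7 + (2/7)*401956) + 598 = (-2 + 1268/7 + 803912/7) + 598 = 805166/7 + 598 = 809352/7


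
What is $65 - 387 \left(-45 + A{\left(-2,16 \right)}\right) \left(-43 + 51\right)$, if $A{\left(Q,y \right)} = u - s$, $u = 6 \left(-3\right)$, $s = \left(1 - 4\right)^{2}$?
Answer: $222977$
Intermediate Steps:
$s = 9$ ($s = \left(-3\right)^{2} = 9$)
$u = -18$
$A{\left(Q,y \right)} = -27$ ($A{\left(Q,y \right)} = -18 - 9 = -27$)
$65 - 387 \left(-45 + A{\left(-2,16 \right)}\right) \left(-43 + 51\right) = 65 - 387 \left(-45 - 27\right) \left(-43 + 51\right) = 65 - 387 \left(\left(-72\right) 8\right) = 65 - -222912 = 65 + 222912 = 222977$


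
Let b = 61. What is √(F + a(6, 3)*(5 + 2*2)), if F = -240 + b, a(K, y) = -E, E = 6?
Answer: I*√233 ≈ 15.264*I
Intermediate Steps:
a(K, y) = -6 (a(K, y) = -1*6 = -6)
F = -179 (F = -240 + 61 = -179)
√(F + a(6, 3)*(5 + 2*2)) = √(-179 - 6*(5 + 2*2)) = √(-179 - 6*(5 + 4)) = √(-179 - 6*9) = √(-179 - 54) = √(-233) = I*√233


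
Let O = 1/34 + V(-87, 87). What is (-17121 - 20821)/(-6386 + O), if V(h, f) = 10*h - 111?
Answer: 1290028/250477 ≈ 5.1503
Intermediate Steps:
V(h, f) = -111 + 10*h
O = -33353/34 (O = 1/34 + (-111 + 10*(-87)) = 1/34 + (-111 - 870) = 1/34 - 981 = -33353/34 ≈ -980.97)
(-17121 - 20821)/(-6386 + O) = (-17121 - 20821)/(-6386 - 33353/34) = -37942/(-250477/34) = -37942*(-34/250477) = 1290028/250477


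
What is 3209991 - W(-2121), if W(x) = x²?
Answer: -1288650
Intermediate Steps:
3209991 - W(-2121) = 3209991 - 1*(-2121)² = 3209991 - 1*4498641 = 3209991 - 4498641 = -1288650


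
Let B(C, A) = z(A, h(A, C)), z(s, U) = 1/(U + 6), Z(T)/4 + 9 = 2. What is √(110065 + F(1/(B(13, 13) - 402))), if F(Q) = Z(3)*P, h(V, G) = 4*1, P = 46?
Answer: √108777 ≈ 329.81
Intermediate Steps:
Z(T) = -28 (Z(T) = -36 + 4*2 = -36 + 8 = -28)
h(V, G) = 4
z(s, U) = 1/(6 + U)
B(C, A) = ⅒ (B(C, A) = 1/(6 + 4) = 1/10 = ⅒)
F(Q) = -1288 (F(Q) = -28*46 = -1288)
√(110065 + F(1/(B(13, 13) - 402))) = √(110065 - 1288) = √108777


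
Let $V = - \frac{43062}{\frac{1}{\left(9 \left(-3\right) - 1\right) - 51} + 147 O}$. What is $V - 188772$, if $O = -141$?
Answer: $- \frac{154549144575}{818717} \approx -1.8877 \cdot 10^{5}$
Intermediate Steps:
$V = \frac{1700949}{818717}$ ($V = - \frac{43062}{\frac{1}{\left(9 \left(-3\right) - 1\right) - 51} + 147 \left(-141\right)} = - \frac{43062}{\frac{1}{\left(-27 - 1\right) - 51} - 20727} = - \frac{43062}{\frac{1}{-28 - 51} - 20727} = - \frac{43062}{\frac{1}{-79} - 20727} = - \frac{43062}{- \frac{1}{79} - 20727} = - \frac{43062}{- \frac{1637434}{79}} = \left(-43062\right) \left(- \frac{79}{1637434}\right) = \frac{1700949}{818717} \approx 2.0776$)
$V - 188772 = \frac{1700949}{818717} - 188772 = - \frac{154549144575}{818717}$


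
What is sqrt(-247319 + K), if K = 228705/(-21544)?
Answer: I*sqrt(28699135332026)/10772 ≈ 497.32*I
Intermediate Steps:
K = -228705/21544 (K = 228705*(-1/21544) = -228705/21544 ≈ -10.616)
sqrt(-247319 + K) = sqrt(-247319 - 228705/21544) = sqrt(-5328469241/21544) = I*sqrt(28699135332026)/10772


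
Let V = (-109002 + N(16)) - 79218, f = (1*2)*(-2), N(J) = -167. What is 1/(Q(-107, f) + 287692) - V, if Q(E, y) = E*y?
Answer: 54278062441/288120 ≈ 1.8839e+5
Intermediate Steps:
f = -4 (f = 2*(-2) = -4)
V = -188387 (V = (-109002 - 167) - 79218 = -109169 - 79218 = -188387)
1/(Q(-107, f) + 287692) - V = 1/(-107*(-4) + 287692) - 1*(-188387) = 1/(428 + 287692) + 188387 = 1/288120 + 188387 = 54278062441/288120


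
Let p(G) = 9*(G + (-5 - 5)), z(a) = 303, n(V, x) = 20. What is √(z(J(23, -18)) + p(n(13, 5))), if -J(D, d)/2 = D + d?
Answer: √393 ≈ 19.824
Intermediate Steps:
J(D, d) = -2*D - 2*d (J(D, d) = -2*(D + d) = -2*D - 2*d)
p(G) = -90 + 9*G (p(G) = 9*(G - 10) = 9*(-10 + G) = -90 + 9*G)
√(z(J(23, -18)) + p(n(13, 5))) = √(303 + (-90 + 9*20)) = √(303 + (-90 + 180)) = √(303 + 90) = √393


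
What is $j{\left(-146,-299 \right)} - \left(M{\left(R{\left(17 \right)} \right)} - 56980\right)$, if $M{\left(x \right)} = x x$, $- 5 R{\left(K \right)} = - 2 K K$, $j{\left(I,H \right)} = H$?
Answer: $\frac{1082941}{25} \approx 43318.0$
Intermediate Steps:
$R{\left(K \right)} = \frac{2 K^{2}}{5}$ ($R{\left(K \right)} = - \frac{- 2 K K}{5} = - \frac{\left(-2\right) K^{2}}{5} = \frac{2 K^{2}}{5}$)
$M{\left(x \right)} = x^{2}$
$j{\left(-146,-299 \right)} - \left(M{\left(R{\left(17 \right)} \right)} - 56980\right) = -299 - \left(\left(\frac{2 \cdot 17^{2}}{5}\right)^{2} - 56980\right) = -299 - \left(\left(\frac{2}{5} \cdot 289\right)^{2} - 56980\right) = -299 - \left(\left(\frac{578}{5}\right)^{2} - 56980\right) = -299 - \left(\frac{334084}{25} - 56980\right) = -299 - - \frac{1090416}{25} = -299 + \frac{1090416}{25} = \frac{1082941}{25}$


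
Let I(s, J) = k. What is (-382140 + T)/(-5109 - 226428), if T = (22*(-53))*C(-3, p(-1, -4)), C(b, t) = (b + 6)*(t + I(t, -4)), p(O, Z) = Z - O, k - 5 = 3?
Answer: 133210/77179 ≈ 1.7260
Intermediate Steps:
k = 8 (k = 5 + 3 = 8)
I(s, J) = 8
C(b, t) = (6 + b)*(8 + t) (C(b, t) = (b + 6)*(t + 8) = (6 + b)*(8 + t))
T = -17490 (T = (22*(-53))*(48 + 6*(-4 - 1*(-1)) + 8*(-3) - 3*(-4 - 1*(-1))) = -1166*(48 + 6*(-4 + 1) - 24 - 3*(-4 + 1)) = -1166*(48 + 6*(-3) - 24 - 3*(-3)) = -1166*(48 - 18 - 24 + 9) = -1166*15 = -17490)
(-382140 + T)/(-5109 - 226428) = (-382140 - 17490)/(-5109 - 226428) = -399630/(-231537) = -399630*(-1/231537) = 133210/77179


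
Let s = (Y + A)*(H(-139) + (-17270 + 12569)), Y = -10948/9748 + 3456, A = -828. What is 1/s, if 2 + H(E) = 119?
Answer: -2437/29345388216 ≈ -8.3045e-8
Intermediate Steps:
H(E) = 117 (H(E) = -2 + 119 = 117)
Y = 8419535/2437 (Y = -10948*1/9748 + 3456 = -2737/2437 + 3456 = 8419535/2437 ≈ 3454.9)
s = -29345388216/2437 (s = (8419535/2437 - 828)*(117 + (-17270 + 12569)) = 6401699*(117 - 4701)/2437 = (6401699/2437)*(-4584) = -29345388216/2437 ≈ -1.2042e+7)
1/s = 1/(-29345388216/2437) = -2437/29345388216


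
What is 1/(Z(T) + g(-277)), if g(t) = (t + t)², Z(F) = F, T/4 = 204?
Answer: 1/307732 ≈ 3.2496e-6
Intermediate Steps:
T = 816 (T = 4*204 = 816)
g(t) = 4*t² (g(t) = (2*t)² = 4*t²)
1/(Z(T) + g(-277)) = 1/(816 + 4*(-277)²) = 1/(816 + 4*76729) = 1/(816 + 306916) = 1/307732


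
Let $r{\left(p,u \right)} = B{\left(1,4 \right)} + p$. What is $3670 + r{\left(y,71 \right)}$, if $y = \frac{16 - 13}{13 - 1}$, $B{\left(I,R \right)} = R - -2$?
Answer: $\frac{14705}{4} \approx 3676.3$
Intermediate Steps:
$B{\left(I,R \right)} = 2 + R$ ($B{\left(I,R \right)} = R + 2 = 2 + R$)
$y = \frac{1}{4}$ ($y = \frac{3}{12} = 3 \cdot \frac{1}{12} = \frac{1}{4} \approx 0.25$)
$r{\left(p,u \right)} = 6 + p$ ($r{\left(p,u \right)} = \left(2 + 4\right) + p = 6 + p$)
$3670 + r{\left(y,71 \right)} = 3670 + \left(6 + \frac{1}{4}\right) = 3670 + \frac{25}{4} = \frac{14705}{4}$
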